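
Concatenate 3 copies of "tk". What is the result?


Input string: 'tk'
Operation: repeat 3 times
Concatenation: 'tk' + 'tk' + 'tk'
Result: tktktk


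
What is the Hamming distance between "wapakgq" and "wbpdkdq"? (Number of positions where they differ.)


String 1: 'wapakgq'
String 2: 'wbpdkdq'
Compare each position: pos 0: 'w'=='w', pos 1: 'a'!='b', pos 2: 'p'=='p', pos 3: 'a'!='d', pos 4: 'k'=='k', pos 5: 'g'!='d', pos 6: 'q'=='q'
Differing positions: 3
Hamming distance: 3


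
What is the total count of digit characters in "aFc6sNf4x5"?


Input string: 'aFc6sNf4x5'
Operation: count digit characters (0-9)
Scan: 'a', 'F', 'c', '6'(digit), 's', 'N', 'f', '4'(digit), 'x', '5'(digit)
Digits found: 3
Result: 3


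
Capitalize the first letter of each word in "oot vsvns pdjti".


Input string: 'oot vsvns pdjti'
Operation: capitalize first letter of each word
Word transformations: 'oot'->'Oot', 'vsvns'->'Vsvns', 'pdjti'->'Pdjti'
Result: Oot Vsvns Pdjti


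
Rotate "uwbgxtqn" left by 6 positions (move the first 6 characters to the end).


Input: 'uwbgxtqn', shift = 6
Operation: split at index 6 and swap parts
Front part s[0:6] = 'uwbgxt'
Back part s[6:] = 'qn'
Rotated = back + front = 'qn' + 'uwbgxt'
Result: qnuwbgxt


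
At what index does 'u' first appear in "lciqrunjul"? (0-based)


Input string: 'lciqrunjul'
Target: 'u'
Scanning left to right: s[0]='l', s[1]='c', s[2]='i', s[3]='q', s[4]='r', s[5]='u'
First match at index: 5


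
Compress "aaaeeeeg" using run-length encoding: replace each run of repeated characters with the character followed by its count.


Input: 'aaaeeeeg'
Operation: identify consecutive runs
Runs: 'aaa' -> a3, 'eeee' -> e4, 'g' -> g1
Encoded: a3e4g1


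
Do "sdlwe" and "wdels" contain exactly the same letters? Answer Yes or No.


String 1: 'sdlwe' -> sorted: 'delsw'
String 2: 'wdels' -> sorted: 'delsw'
Compare sorted forms: 'delsw' == 'delsw'
Anagram: Yes


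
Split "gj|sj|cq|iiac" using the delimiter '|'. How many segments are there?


Input string: 'gj|sj|cq|iiac'
Delimiter: '|'
Split result: 'gj', 'sj', 'cq', 'iiac'
Number of parts: 4


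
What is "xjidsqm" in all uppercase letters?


Input string: 'xjidsqm'
Operation: convert each letter to uppercase
Mapping: 'x'->'X', 'j'->'J', 'i'->'I', 'd'->'D', 's'->'S', 'q'->'Q', 'm'->'M'
Result: XJIDSQM


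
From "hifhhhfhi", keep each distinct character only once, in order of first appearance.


Input: 'hifhhhfhi'
Operation: keep first occurrence of each character
Scan: s[0]='h' new -> keep; s[1]='i' new -> keep; s[2]='f' new -> keep; s[3]='h' seen -> skip; s[4]='h' seen -> skip; s[5]='h' seen -> skip; s[6]='f' seen -> skip; s[7]='h' seen -> skip; s[8]='i' seen -> skip
Result: hif


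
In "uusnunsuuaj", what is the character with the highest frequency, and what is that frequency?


Input: 'uusnunsuuaj'
Operation: tally each character
Counts: 'a':1, 'j':1, 'n':2, 's':2, 'u':5
Maximum: 'u' appears 5 times


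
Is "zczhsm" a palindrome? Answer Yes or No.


Input string: 'zczhsm'
Reversed: 'mshzcz'
Compare pairs: s[0]='z' vs s[5]='m' (mismatch), s[1]='c' vs s[4]='s' (mismatch), s[2]='z' vs s[3]='h' (mismatch)
Palindrome: No


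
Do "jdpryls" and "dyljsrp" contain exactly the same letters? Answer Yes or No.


String 1: 'jdpryls' -> sorted: 'djlprsy'
String 2: 'dyljsrp' -> sorted: 'djlprsy'
Compare sorted forms: 'djlprsy' == 'djlprsy'
Anagram: Yes


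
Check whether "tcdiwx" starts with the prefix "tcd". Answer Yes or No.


Input string: 'tcdiwx'
Prefix to check: 'tcd'
First 3 characters of input: 'tcd'
Match: True
Result: Yes


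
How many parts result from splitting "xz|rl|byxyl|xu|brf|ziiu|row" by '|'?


Input string: 'xz|rl|byxyl|xu|brf|ziiu|row'
Delimiter: '|'
Split result: 'xz', 'rl', 'byxyl', 'xu', 'brf', 'ziiu', 'row'
Number of parts: 7


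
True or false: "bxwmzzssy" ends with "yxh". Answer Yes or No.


Input string: 'bxwmzzssy'
Suffix to check: 'yxh'
Last 3 characters of input: 'ssy'
Match: False
Result: No


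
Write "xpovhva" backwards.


Input string: 'xpovhva'
Operation: reverse character order
Original order: 'x' -> 'p' -> 'o' -> 'v' -> 'h' -> 'v' -> 'a'
Reversed order: 'a' -> 'v' -> 'h' -> 'v' -> 'o' -> 'p' -> 'x'
Result: avhvopx


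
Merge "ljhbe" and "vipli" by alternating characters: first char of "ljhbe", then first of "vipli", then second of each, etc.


String 1: 'ljhbe'
String 2: 'vipli'
Operation: alternate characters
Pairs: 'l'+'v', 'j'+'i', 'h'+'p', 'b'+'l', 'e'+'i'
Result: lvjihpblei


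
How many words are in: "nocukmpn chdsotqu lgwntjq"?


Input string: 'nocukmpn chdsotqu lgwntjq'
Operation: split by spaces
Words found: 'nocukmpn', 'chdsotqu', 'lgwntjq'
Word count: 3


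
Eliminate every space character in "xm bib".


Input string: 'xm bib'
Operation: remove all spaces
Words: 'xm', 'bib'
Join without spaces: xmbib


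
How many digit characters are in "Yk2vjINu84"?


Input string: 'Yk2vjINu84'
Operation: count digit characters (0-9)
Scan: 'Y', 'k', '2'(digit), 'v', 'j', 'I', 'N', 'u', '8'(digit), '4'(digit)
Digits found: 3
Result: 3


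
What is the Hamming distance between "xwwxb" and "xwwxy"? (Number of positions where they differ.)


String 1: 'xwwxb'
String 2: 'xwwxy'
Compare each position: pos 0: 'x'=='x', pos 1: 'w'=='w', pos 2: 'w'=='w', pos 3: 'x'=='x', pos 4: 'b'!='y'
Differing positions: 1
Hamming distance: 1


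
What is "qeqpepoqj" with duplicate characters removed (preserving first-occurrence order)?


Input: 'qeqpepoqj'
Operation: keep first occurrence of each character
Scan: s[0]='q' new -> keep; s[1]='e' new -> keep; s[2]='q' seen -> skip; s[3]='p' new -> keep; s[4]='e' seen -> skip; s[5]='p' seen -> skip; s[6]='o' new -> keep; s[7]='q' seen -> skip; s[8]='j' new -> keep
Result: qepoj


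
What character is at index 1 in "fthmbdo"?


Input string: 'fthmbdo'
Operation: get character at index 1
Index mapping: s[0]='f', s[1]='t'
Result: 't'


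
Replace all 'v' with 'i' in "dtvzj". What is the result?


Input string: 'dtvzj'
Operation: replace 'v' with 'i'
Positions of 'v': 2
After replacement: dtizj


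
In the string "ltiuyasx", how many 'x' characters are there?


Input string: 'ltiuyasx'
Target character: 'x'
Scan each position: s[7]='x'
Matches found at indices: 7
Total: 1


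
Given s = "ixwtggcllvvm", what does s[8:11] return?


Input string: 'ixwtggcllvvm'
Operation: slice [8:11]
Extract characters: s[8]='l', s[9]='v', s[10]='v'
Result: lvv


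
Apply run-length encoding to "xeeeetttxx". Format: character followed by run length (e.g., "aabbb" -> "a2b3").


Input: 'xeeeetttxx'
Operation: identify consecutive runs
Runs: 'x' -> x1, 'eeee' -> e4, 'ttt' -> t3, 'xx' -> x2
Encoded: x1e4t3x2


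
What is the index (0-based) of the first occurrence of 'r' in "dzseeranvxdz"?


Input string: 'dzseeranvxdz'
Target: 'r'
Scanning left to right: s[0]='d', s[1]='z', s[2]='s', s[3]='e', s[4]='e', s[5]='r'
First match at index: 5


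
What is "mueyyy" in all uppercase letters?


Input string: 'mueyyy'
Operation: convert each letter to uppercase
Mapping: 'm'->'M', 'u'->'U', 'e'->'E', 'y'->'Y', 'y'->'Y', 'y'->'Y'
Result: MUEYYY


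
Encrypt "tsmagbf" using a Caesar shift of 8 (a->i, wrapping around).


Input: 'tsmagbf', shift = 8
Operation: for each letter, (position + 8) mod 26
Mapping: 't'(19+8=27, 27 mod 26=1)->'b', 's'(18+8=26, 26 mod 26=0)->'a', 'm'(12+8=20)->'u', 'a'(0+8=8)->'i', 'g'(6+8=14)->'o', 'b'(1+8=9)->'j', 'f'(5+8=13)->'n'
Result: bauiojn


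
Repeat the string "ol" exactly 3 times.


Input string: 'ol'
Operation: repeat 3 times
Concatenation: 'ol' + 'ol' + 'ol'
Result: ololol


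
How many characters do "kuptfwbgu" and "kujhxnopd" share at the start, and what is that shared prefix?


String 1: 'kuptfwbgu'
String 2: 'kujhxnopd'
Compare position by position:
pos 0: 'k' vs 'k' match
pos 1: 'u' vs 'u' match
pos 2: 'p' vs 'j' differ -> stop
Longest common prefix: "ku" (length 2)


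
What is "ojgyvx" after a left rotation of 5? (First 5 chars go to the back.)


Input: 'ojgyvx', shift = 5
Operation: split at index 5 and swap parts
Front part s[0:5] = 'ojgyv'
Back part s[5:] = 'x'
Rotated = back + front = 'x' + 'ojgyv'
Result: xojgyv


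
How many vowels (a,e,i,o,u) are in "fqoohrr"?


Input string: 'fqoohrr'
Operation: count vowels (a, e, i, o, u)
Scan: s[0]='f', s[1]='q', s[2]='o' (vowel), s[3]='o' (vowel), s[4]='h', s[5]='r', s[6]='r'
Vowels found: 2
Result: 2


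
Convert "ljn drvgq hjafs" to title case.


Input string: 'ljn drvgq hjafs'
Operation: capitalize first letter of each word
Word transformations: 'ljn'->'Ljn', 'drvgq'->'Drvgq', 'hjafs'->'Hjafs'
Result: Ljn Drvgq Hjafs


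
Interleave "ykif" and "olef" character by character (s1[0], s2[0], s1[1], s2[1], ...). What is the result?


String 1: 'ykif'
String 2: 'olef'
Operation: alternate characters
Pairs: 'y'+'o', 'k'+'l', 'i'+'e', 'f'+'f'
Result: yoklieff


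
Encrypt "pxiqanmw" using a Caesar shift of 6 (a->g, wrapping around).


Input: 'pxiqanmw', shift = 6
Operation: for each letter, (position + 6) mod 26
Mapping: 'p'(15+6=21)->'v', 'x'(23+6=29, 29 mod 26=3)->'d', 'i'(8+6=14)->'o', 'q'(16+6=22)->'w', 'a'(0+6=6)->'g', 'n'(13+6=19)->'t', 'm'(12+6=18)->'s', 'w'(22+6=28, 28 mod 26=2)->'c'
Result: vdowgtsc


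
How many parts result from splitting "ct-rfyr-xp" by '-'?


Input string: 'ct-rfyr-xp'
Delimiter: '-'
Split result: 'ct', 'rfyr', 'xp'
Number of parts: 3


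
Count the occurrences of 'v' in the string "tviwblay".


Input string: 'tviwblay'
Target character: 'v'
Scan each position: s[1]='v'
Matches found at indices: 1
Total: 1


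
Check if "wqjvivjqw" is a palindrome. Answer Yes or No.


Input string: 'wqjvivjqw'
Reversed: 'wqjvivjqw'
Compare pairs: s[0]='w' vs s[8]='w' (match), s[1]='q' vs s[7]='q' (match), s[2]='j' vs s[6]='j' (match), s[3]='v' vs s[5]='v' (match)
Palindrome: Yes


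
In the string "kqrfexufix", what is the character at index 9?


Input string: 'kqrfexufix'
Operation: get character at index 9
Index mapping: s[0]='k', s[1]='q', s[2]='r', s[3]='f', s[4]='e', s[5]='x', s[6]='u', s[7]='f', s[8]='i', s[9]='x'
Result: 'x'


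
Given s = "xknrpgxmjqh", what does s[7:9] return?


Input string: 'xknrpgxmjqh'
Operation: slice [7:9]
Extract characters: s[7]='m', s[8]='j'
Result: mj


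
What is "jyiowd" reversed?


Input string: 'jyiowd'
Operation: reverse character order
Original order: 'j' -> 'y' -> 'i' -> 'o' -> 'w' -> 'd'
Reversed order: 'd' -> 'w' -> 'o' -> 'i' -> 'y' -> 'j'
Result: dwoiyj


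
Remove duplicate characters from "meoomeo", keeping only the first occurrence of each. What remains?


Input: 'meoomeo'
Operation: keep first occurrence of each character
Scan: s[0]='m' new -> keep; s[1]='e' new -> keep; s[2]='o' new -> keep; s[3]='o' seen -> skip; s[4]='m' seen -> skip; s[5]='e' seen -> skip; s[6]='o' seen -> skip
Result: meo


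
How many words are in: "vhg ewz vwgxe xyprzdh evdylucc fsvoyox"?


Input string: 'vhg ewz vwgxe xyprzdh evdylucc fsvoyox'
Operation: split by spaces
Words found: 'vhg', 'ewz', 'vwgxe', 'xyprzdh', 'evdylucc', 'fsvoyox'
Word count: 6


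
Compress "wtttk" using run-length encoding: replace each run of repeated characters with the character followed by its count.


Input: 'wtttk'
Operation: identify consecutive runs
Runs: 'w' -> w1, 'ttt' -> t3, 'k' -> k1
Encoded: w1t3k1


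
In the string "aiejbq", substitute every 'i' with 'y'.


Input string: 'aiejbq'
Operation: replace 'i' with 'y'
Positions of 'i': 1
After replacement: ayejbq


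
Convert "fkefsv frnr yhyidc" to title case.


Input string: 'fkefsv frnr yhyidc'
Operation: capitalize first letter of each word
Word transformations: 'fkefsv'->'Fkefsv', 'frnr'->'Frnr', 'yhyidc'->'Yhyidc'
Result: Fkefsv Frnr Yhyidc


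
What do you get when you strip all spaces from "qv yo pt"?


Input string: 'qv yo pt'
Operation: remove all spaces
Words: 'qv', 'yo', 'pt'
Join without spaces: qvyopt


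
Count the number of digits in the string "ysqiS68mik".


Input string: 'ysqiS68mik'
Operation: count digit characters (0-9)
Scan: 'y', 's', 'q', 'i', 'S', '6'(digit), '8'(digit), 'm', 'i', 'k'
Digits found: 2
Result: 2


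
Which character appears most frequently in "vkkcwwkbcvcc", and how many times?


Input: 'vkkcwwkbcvcc'
Operation: tally each character
Counts: 'b':1, 'c':4, 'k':3, 'v':2, 'w':2
Maximum: 'c' appears 4 times


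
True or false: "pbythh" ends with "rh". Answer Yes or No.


Input string: 'pbythh'
Suffix to check: 'rh'
Last 2 characters of input: 'hh'
Match: False
Result: No


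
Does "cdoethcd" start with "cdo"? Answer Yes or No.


Input string: 'cdoethcd'
Prefix to check: 'cdo'
First 3 characters of input: 'cdo'
Match: True
Result: Yes


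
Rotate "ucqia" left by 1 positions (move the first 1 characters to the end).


Input: 'ucqia', shift = 1
Operation: split at index 1 and swap parts
Front part s[0:1] = 'u'
Back part s[1:] = 'cqia'
Rotated = back + front = 'cqia' + 'u'
Result: cqiau


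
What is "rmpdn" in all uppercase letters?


Input string: 'rmpdn'
Operation: convert each letter to uppercase
Mapping: 'r'->'R', 'm'->'M', 'p'->'P', 'd'->'D', 'n'->'N'
Result: RMPDN


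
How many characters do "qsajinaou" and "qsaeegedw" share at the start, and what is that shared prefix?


String 1: 'qsajinaou'
String 2: 'qsaeegedw'
Compare position by position:
pos 0: 'q' vs 'q' match
pos 1: 's' vs 's' match
pos 2: 'a' vs 'a' match
pos 3: 'j' vs 'e' differ -> stop
Longest common prefix: "qsa" (length 3)


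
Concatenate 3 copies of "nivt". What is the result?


Input string: 'nivt'
Operation: repeat 3 times
Concatenation: 'nivt' + 'nivt' + 'nivt'
Result: nivtnivtnivt


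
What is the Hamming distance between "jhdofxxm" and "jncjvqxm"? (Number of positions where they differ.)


String 1: 'jhdofxxm'
String 2: 'jncjvqxm'
Compare each position: pos 0: 'j'=='j', pos 1: 'h'!='n', pos 2: 'd'!='c', pos 3: 'o'!='j', pos 4: 'f'!='v', pos 5: 'x'!='q', pos 6: 'x'=='x', pos 7: 'm'=='m'
Differing positions: 5
Hamming distance: 5


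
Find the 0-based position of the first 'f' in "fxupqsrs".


Input string: 'fxupqsrs'
Target: 'f'
Scanning left to right: s[0]='f'
First match at index: 0


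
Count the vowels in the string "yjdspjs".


Input string: 'yjdspjs'
Operation: count vowels (a, e, i, o, u)
Scan: s[0]='y', s[1]='j', s[2]='d', s[3]='s', s[4]='p', s[5]='j', s[6]='s'
Vowels found: 0
Result: 0


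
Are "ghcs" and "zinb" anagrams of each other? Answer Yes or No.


String 1: 'ghcs' -> sorted: 'cghs'
String 2: 'zinb' -> sorted: 'binz'
Compare sorted forms: 'cghs' != 'binz'
Anagram: No


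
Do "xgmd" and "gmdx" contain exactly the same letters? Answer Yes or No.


String 1: 'xgmd' -> sorted: 'dgmx'
String 2: 'gmdx' -> sorted: 'dgmx'
Compare sorted forms: 'dgmx' == 'dgmx'
Anagram: Yes


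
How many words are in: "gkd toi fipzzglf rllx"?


Input string: 'gkd toi fipzzglf rllx'
Operation: split by spaces
Words found: 'gkd', 'toi', 'fipzzglf', 'rllx'
Word count: 4


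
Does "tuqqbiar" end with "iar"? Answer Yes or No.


Input string: 'tuqqbiar'
Suffix to check: 'iar'
Last 3 characters of input: 'iar'
Match: True
Result: Yes


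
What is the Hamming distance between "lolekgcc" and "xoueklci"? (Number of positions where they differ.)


String 1: 'lolekgcc'
String 2: 'xoueklci'
Compare each position: pos 0: 'l'!='x', pos 1: 'o'=='o', pos 2: 'l'!='u', pos 3: 'e'=='e', pos 4: 'k'=='k', pos 5: 'g'!='l', pos 6: 'c'=='c', pos 7: 'c'!='i'
Differing positions: 4
Hamming distance: 4


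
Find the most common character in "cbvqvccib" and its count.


Input: 'cbvqvccib'
Operation: tally each character
Counts: 'b':2, 'c':3, 'i':1, 'q':1, 'v':2
Maximum: 'c' appears 3 times


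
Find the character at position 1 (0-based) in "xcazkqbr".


Input string: 'xcazkqbr'
Operation: get character at index 1
Index mapping: s[0]='x', s[1]='c'
Result: 'c'


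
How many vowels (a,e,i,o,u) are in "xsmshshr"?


Input string: 'xsmshshr'
Operation: count vowels (a, e, i, o, u)
Scan: s[0]='x', s[1]='s', s[2]='m', s[3]='s', s[4]='h', s[5]='s', s[6]='h', s[7]='r'
Vowels found: 0
Result: 0


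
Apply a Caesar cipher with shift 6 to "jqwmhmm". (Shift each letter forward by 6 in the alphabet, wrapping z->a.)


Input: 'jqwmhmm', shift = 6
Operation: for each letter, (position + 6) mod 26
Mapping: 'j'(9+6=15)->'p', 'q'(16+6=22)->'w', 'w'(22+6=28, 28 mod 26=2)->'c', 'm'(12+6=18)->'s', 'h'(7+6=13)->'n', 'm'(12+6=18)->'s', 'm'(12+6=18)->'s'
Result: pwcsnss


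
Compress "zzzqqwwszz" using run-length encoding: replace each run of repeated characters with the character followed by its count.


Input: 'zzzqqwwszz'
Operation: identify consecutive runs
Runs: 'zzz' -> z3, 'qq' -> q2, 'ww' -> w2, 's' -> s1, 'zz' -> z2
Encoded: z3q2w2s1z2


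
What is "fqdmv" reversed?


Input string: 'fqdmv'
Operation: reverse character order
Original order: 'f' -> 'q' -> 'd' -> 'm' -> 'v'
Reversed order: 'v' -> 'm' -> 'd' -> 'q' -> 'f'
Result: vmdqf


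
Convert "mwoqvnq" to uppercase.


Input string: 'mwoqvnq'
Operation: convert each letter to uppercase
Mapping: 'm'->'M', 'w'->'W', 'o'->'O', 'q'->'Q', 'v'->'V', 'n'->'N', 'q'->'Q'
Result: MWOQVNQ


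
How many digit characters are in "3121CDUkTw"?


Input string: '3121CDUkTw'
Operation: count digit characters (0-9)
Scan: '3'(digit), '1'(digit), '2'(digit), '1'(digit), 'C', 'D', 'U', 'k', 'T', 'w'
Digits found: 4
Result: 4


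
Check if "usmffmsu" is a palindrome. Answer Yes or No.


Input string: 'usmffmsu'
Reversed: 'usmffmsu'
Compare pairs: s[0]='u' vs s[7]='u' (match), s[1]='s' vs s[6]='s' (match), s[2]='m' vs s[5]='m' (match), s[3]='f' vs s[4]='f' (match)
Palindrome: Yes


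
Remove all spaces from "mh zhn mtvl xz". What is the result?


Input string: 'mh zhn mtvl xz'
Operation: remove all spaces
Words: 'mh', 'zhn', 'mtvl', 'xz'
Join without spaces: mhzhnmtvlxz


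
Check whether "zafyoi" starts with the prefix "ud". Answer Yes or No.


Input string: 'zafyoi'
Prefix to check: 'ud'
First 2 characters of input: 'za'
Match: False
Result: No


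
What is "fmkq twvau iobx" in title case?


Input string: 'fmkq twvau iobx'
Operation: capitalize first letter of each word
Word transformations: 'fmkq'->'Fmkq', 'twvau'->'Twvau', 'iobx'->'Iobx'
Result: Fmkq Twvau Iobx


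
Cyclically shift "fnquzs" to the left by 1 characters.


Input: 'fnquzs', shift = 1
Operation: split at index 1 and swap parts
Front part s[0:1] = 'f'
Back part s[1:] = 'nquzs'
Rotated = back + front = 'nquzs' + 'f'
Result: nquzsf


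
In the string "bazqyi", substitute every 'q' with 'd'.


Input string: 'bazqyi'
Operation: replace 'q' with 'd'
Positions of 'q': 3
After replacement: bazdyi


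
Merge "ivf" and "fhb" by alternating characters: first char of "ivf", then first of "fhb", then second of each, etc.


String 1: 'ivf'
String 2: 'fhb'
Operation: alternate characters
Pairs: 'i'+'f', 'v'+'h', 'f'+'b'
Result: ifvhfb


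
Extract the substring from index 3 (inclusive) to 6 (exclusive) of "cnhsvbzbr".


Input string: 'cnhsvbzbr'
Operation: slice [3:6]
Extract characters: s[3]='s', s[4]='v', s[5]='b'
Result: svb


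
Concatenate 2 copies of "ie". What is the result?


Input string: 'ie'
Operation: repeat 2 times
Concatenation: 'ie' + 'ie'
Result: ieie


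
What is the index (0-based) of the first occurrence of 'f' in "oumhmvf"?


Input string: 'oumhmvf'
Target: 'f'
Scanning left to right: s[0]='o', s[1]='u', s[2]='m', s[3]='h', s[4]='m', s[5]='v', s[6]='f'
First match at index: 6


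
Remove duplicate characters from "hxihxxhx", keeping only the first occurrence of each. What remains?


Input: 'hxihxxhx'
Operation: keep first occurrence of each character
Scan: s[0]='h' new -> keep; s[1]='x' new -> keep; s[2]='i' new -> keep; s[3]='h' seen -> skip; s[4]='x' seen -> skip; s[5]='x' seen -> skip; s[6]='h' seen -> skip; s[7]='x' seen -> skip
Result: hxi


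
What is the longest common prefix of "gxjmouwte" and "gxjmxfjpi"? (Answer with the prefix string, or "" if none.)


String 1: 'gxjmouwte'
String 2: 'gxjmxfjpi'
Compare position by position:
pos 0: 'g' vs 'g' match
pos 1: 'x' vs 'x' match
pos 2: 'j' vs 'j' match
pos 3: 'm' vs 'm' match
pos 4: 'o' vs 'x' differ -> stop
Longest common prefix: "gxjm" (length 4)


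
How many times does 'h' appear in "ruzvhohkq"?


Input string: 'ruzvhohkq'
Target character: 'h'
Scan each position: s[4]='h', s[6]='h'
Matches found at indices: 4, 6
Total: 2


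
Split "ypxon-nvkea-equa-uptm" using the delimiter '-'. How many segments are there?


Input string: 'ypxon-nvkea-equa-uptm'
Delimiter: '-'
Split result: 'ypxon', 'nvkea', 'equa', 'uptm'
Number of parts: 4


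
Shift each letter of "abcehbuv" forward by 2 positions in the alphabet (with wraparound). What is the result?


Input: 'abcehbuv', shift = 2
Operation: for each letter, (position + 2) mod 26
Mapping: 'a'(0+2=2)->'c', 'b'(1+2=3)->'d', 'c'(2+2=4)->'e', 'e'(4+2=6)->'g', 'h'(7+2=9)->'j', 'b'(1+2=3)->'d', 'u'(20+2=22)->'w', 'v'(21+2=23)->'x'
Result: cdegjdwx


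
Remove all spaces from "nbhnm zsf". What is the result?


Input string: 'nbhnm zsf'
Operation: remove all spaces
Words: 'nbhnm', 'zsf'
Join without spaces: nbhnmzsf


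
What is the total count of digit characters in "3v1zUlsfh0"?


Input string: '3v1zUlsfh0'
Operation: count digit characters (0-9)
Scan: '3'(digit), 'v', '1'(digit), 'z', 'U', 'l', 's', 'f', 'h', '0'(digit)
Digits found: 3
Result: 3


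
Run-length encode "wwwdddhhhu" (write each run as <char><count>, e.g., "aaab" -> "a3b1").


Input: 'wwwdddhhhu'
Operation: identify consecutive runs
Runs: 'www' -> w3, 'ddd' -> d3, 'hhh' -> h3, 'u' -> u1
Encoded: w3d3h3u1


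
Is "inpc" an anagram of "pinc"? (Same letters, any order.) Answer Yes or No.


String 1: 'pinc' -> sorted: 'cinp'
String 2: 'inpc' -> sorted: 'cinp'
Compare sorted forms: 'cinp' == 'cinp'
Anagram: Yes


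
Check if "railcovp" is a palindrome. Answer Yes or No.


Input string: 'railcovp'
Reversed: 'pvocliar'
Compare pairs: s[0]='r' vs s[7]='p' (mismatch), s[1]='a' vs s[6]='v' (mismatch), s[2]='i' vs s[5]='o' (mismatch), s[3]='l' vs s[4]='c' (mismatch)
Palindrome: No


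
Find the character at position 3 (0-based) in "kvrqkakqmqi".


Input string: 'kvrqkakqmqi'
Operation: get character at index 3
Index mapping: s[0]='k', s[1]='v', s[2]='r', s[3]='q'
Result: 'q'


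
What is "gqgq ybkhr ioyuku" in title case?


Input string: 'gqgq ybkhr ioyuku'
Operation: capitalize first letter of each word
Word transformations: 'gqgq'->'Gqgq', 'ybkhr'->'Ybkhr', 'ioyuku'->'Ioyuku'
Result: Gqgq Ybkhr Ioyuku


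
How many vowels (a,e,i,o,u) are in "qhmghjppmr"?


Input string: 'qhmghjppmr'
Operation: count vowels (a, e, i, o, u)
Scan: s[0]='q', s[1]='h', s[2]='m', s[3]='g', s[4]='h', s[5]='j', s[6]='p', s[7]='p', s[8]='m', s[9]='r'
Vowels found: 0
Result: 0


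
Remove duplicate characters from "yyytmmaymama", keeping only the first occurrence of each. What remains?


Input: 'yyytmmaymama'
Operation: keep first occurrence of each character
Scan: s[0]='y' new -> keep; s[1]='y' seen -> skip; s[2]='y' seen -> skip; s[3]='t' new -> keep; s[4]='m' new -> keep; s[5]='m' seen -> skip; s[6]='a' new -> keep; s[7]='y' seen -> skip; s[8]='m' seen -> skip; s[9]='a' seen -> skip; s[10]='m' seen -> skip; s[11]='a' seen -> skip
Result: ytma


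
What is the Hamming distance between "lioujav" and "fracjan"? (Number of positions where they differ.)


String 1: 'lioujav'
String 2: 'fracjan'
Compare each position: pos 0: 'l'!='f', pos 1: 'i'!='r', pos 2: 'o'!='a', pos 3: 'u'!='c', pos 4: 'j'=='j', pos 5: 'a'=='a', pos 6: 'v'!='n'
Differing positions: 5
Hamming distance: 5


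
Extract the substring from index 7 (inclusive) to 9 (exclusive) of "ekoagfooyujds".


Input string: 'ekoagfooyujds'
Operation: slice [7:9]
Extract characters: s[7]='o', s[8]='y'
Result: oy


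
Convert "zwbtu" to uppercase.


Input string: 'zwbtu'
Operation: convert each letter to uppercase
Mapping: 'z'->'Z', 'w'->'W', 'b'->'B', 't'->'T', 'u'->'U'
Result: ZWBTU


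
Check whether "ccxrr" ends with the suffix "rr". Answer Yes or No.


Input string: 'ccxrr'
Suffix to check: 'rr'
Last 2 characters of input: 'rr'
Match: True
Result: Yes


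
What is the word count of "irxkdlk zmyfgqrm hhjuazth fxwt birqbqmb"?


Input string: 'irxkdlk zmyfgqrm hhjuazth fxwt birqbqmb'
Operation: split by spaces
Words found: 'irxkdlk', 'zmyfgqrm', 'hhjuazth', 'fxwt', 'birqbqmb'
Word count: 5


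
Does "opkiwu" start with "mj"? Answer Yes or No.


Input string: 'opkiwu'
Prefix to check: 'mj'
First 2 characters of input: 'op'
Match: False
Result: No


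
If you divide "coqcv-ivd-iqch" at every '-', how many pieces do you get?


Input string: 'coqcv-ivd-iqch'
Delimiter: '-'
Split result: 'coqcv', 'ivd', 'iqch'
Number of parts: 3


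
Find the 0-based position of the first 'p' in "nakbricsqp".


Input string: 'nakbricsqp'
Target: 'p'
Scanning left to right: s[0]='n', s[1]='a', s[2]='k', s[3]='b', s[4]='r', s[5]='i', s[6]='c', s[7]='s', s[8]='q', s[9]='p'
First match at index: 9


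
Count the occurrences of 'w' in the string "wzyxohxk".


Input string: 'wzyxohxk'
Target character: 'w'
Scan each position: s[0]='w'
Matches found at indices: 0
Total: 1


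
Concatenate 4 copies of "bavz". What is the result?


Input string: 'bavz'
Operation: repeat 4 times
Concatenation: 'bavz' + 'bavz' + 'bavz' + 'bavz'
Result: bavzbavzbavzbavz


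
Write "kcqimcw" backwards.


Input string: 'kcqimcw'
Operation: reverse character order
Original order: 'k' -> 'c' -> 'q' -> 'i' -> 'm' -> 'c' -> 'w'
Reversed order: 'w' -> 'c' -> 'm' -> 'i' -> 'q' -> 'c' -> 'k'
Result: wcmiqck


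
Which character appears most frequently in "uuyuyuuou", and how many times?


Input: 'uuyuyuuou'
Operation: tally each character
Counts: 'o':1, 'u':6, 'y':2
Maximum: 'u' appears 6 times


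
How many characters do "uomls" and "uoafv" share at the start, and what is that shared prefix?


String 1: 'uomls'
String 2: 'uoafv'
Compare position by position:
pos 0: 'u' vs 'u' match
pos 1: 'o' vs 'o' match
pos 2: 'm' vs 'a' differ -> stop
Longest common prefix: "uo" (length 2)


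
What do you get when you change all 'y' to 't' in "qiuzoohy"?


Input string: 'qiuzoohy'
Operation: replace 'y' with 't'
Positions of 'y': 7
After replacement: qiuzooht


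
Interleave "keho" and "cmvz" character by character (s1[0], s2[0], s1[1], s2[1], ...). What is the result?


String 1: 'keho'
String 2: 'cmvz'
Operation: alternate characters
Pairs: 'k'+'c', 'e'+'m', 'h'+'v', 'o'+'z'
Result: kcemhvoz


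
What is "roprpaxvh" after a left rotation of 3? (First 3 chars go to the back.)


Input: 'roprpaxvh', shift = 3
Operation: split at index 3 and swap parts
Front part s[0:3] = 'rop'
Back part s[3:] = 'rpaxvh'
Rotated = back + front = 'rpaxvh' + 'rop'
Result: rpaxvhrop


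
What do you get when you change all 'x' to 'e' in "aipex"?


Input string: 'aipex'
Operation: replace 'x' with 'e'
Positions of 'x': 4
After replacement: aipee


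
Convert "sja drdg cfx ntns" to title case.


Input string: 'sja drdg cfx ntns'
Operation: capitalize first letter of each word
Word transformations: 'sja'->'Sja', 'drdg'->'Drdg', 'cfx'->'Cfx', 'ntns'->'Ntns'
Result: Sja Drdg Cfx Ntns


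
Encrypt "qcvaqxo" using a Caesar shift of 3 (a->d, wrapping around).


Input: 'qcvaqxo', shift = 3
Operation: for each letter, (position + 3) mod 26
Mapping: 'q'(16+3=19)->'t', 'c'(2+3=5)->'f', 'v'(21+3=24)->'y', 'a'(0+3=3)->'d', 'q'(16+3=19)->'t', 'x'(23+3=26, 26 mod 26=0)->'a', 'o'(14+3=17)->'r'
Result: tfydtar


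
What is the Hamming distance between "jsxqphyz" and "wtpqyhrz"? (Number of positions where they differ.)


String 1: 'jsxqphyz'
String 2: 'wtpqyhrz'
Compare each position: pos 0: 'j'!='w', pos 1: 's'!='t', pos 2: 'x'!='p', pos 3: 'q'=='q', pos 4: 'p'!='y', pos 5: 'h'=='h', pos 6: 'y'!='r', pos 7: 'z'=='z'
Differing positions: 5
Hamming distance: 5


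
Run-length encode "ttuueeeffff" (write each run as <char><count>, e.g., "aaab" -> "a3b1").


Input: 'ttuueeeffff'
Operation: identify consecutive runs
Runs: 'tt' -> t2, 'uu' -> u2, 'eee' -> e3, 'ffff' -> f4
Encoded: t2u2e3f4


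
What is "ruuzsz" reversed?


Input string: 'ruuzsz'
Operation: reverse character order
Original order: 'r' -> 'u' -> 'u' -> 'z' -> 's' -> 'z'
Reversed order: 'z' -> 's' -> 'z' -> 'u' -> 'u' -> 'r'
Result: zszuur


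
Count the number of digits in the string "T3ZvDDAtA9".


Input string: 'T3ZvDDAtA9'
Operation: count digit characters (0-9)
Scan: 'T', '3'(digit), 'Z', 'v', 'D', 'D', 'A', 't', 'A', '9'(digit)
Digits found: 2
Result: 2


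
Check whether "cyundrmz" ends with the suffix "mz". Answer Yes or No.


Input string: 'cyundrmz'
Suffix to check: 'mz'
Last 2 characters of input: 'mz'
Match: True
Result: Yes


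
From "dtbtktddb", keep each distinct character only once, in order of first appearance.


Input: 'dtbtktddb'
Operation: keep first occurrence of each character
Scan: s[0]='d' new -> keep; s[1]='t' new -> keep; s[2]='b' new -> keep; s[3]='t' seen -> skip; s[4]='k' new -> keep; s[5]='t' seen -> skip; s[6]='d' seen -> skip; s[7]='d' seen -> skip; s[8]='b' seen -> skip
Result: dtbk


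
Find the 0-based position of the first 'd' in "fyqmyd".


Input string: 'fyqmyd'
Target: 'd'
Scanning left to right: s[0]='f', s[1]='y', s[2]='q', s[3]='m', s[4]='y', s[5]='d'
First match at index: 5


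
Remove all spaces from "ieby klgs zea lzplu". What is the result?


Input string: 'ieby klgs zea lzplu'
Operation: remove all spaces
Words: 'ieby', 'klgs', 'zea', 'lzplu'
Join without spaces: iebyklgszealzplu


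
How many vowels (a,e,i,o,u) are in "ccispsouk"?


Input string: 'ccispsouk'
Operation: count vowels (a, e, i, o, u)
Scan: s[0]='c', s[1]='c', s[2]='i' (vowel), s[3]='s', s[4]='p', s[5]='s', s[6]='o' (vowel), s[7]='u' (vowel), s[8]='k'
Vowels found: 3
Result: 3


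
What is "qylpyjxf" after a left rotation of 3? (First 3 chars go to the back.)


Input: 'qylpyjxf', shift = 3
Operation: split at index 3 and swap parts
Front part s[0:3] = 'qyl'
Back part s[3:] = 'pyjxf'
Rotated = back + front = 'pyjxf' + 'qyl'
Result: pyjxfqyl


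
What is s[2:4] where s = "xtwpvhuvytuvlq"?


Input string: 'xtwpvhuvytuvlq'
Operation: slice [2:4]
Extract characters: s[2]='w', s[3]='p'
Result: wp


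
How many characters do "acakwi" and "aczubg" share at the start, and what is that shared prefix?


String 1: 'acakwi'
String 2: 'aczubg'
Compare position by position:
pos 0: 'a' vs 'a' match
pos 1: 'c' vs 'c' match
pos 2: 'a' vs 'z' differ -> stop
Longest common prefix: "ac" (length 2)


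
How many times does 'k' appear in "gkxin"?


Input string: 'gkxin'
Target character: 'k'
Scan each position: s[1]='k'
Matches found at indices: 1
Total: 1


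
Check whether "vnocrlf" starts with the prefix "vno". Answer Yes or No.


Input string: 'vnocrlf'
Prefix to check: 'vno'
First 3 characters of input: 'vno'
Match: True
Result: Yes


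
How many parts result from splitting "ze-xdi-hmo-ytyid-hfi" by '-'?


Input string: 'ze-xdi-hmo-ytyid-hfi'
Delimiter: '-'
Split result: 'ze', 'xdi', 'hmo', 'ytyid', 'hfi'
Number of parts: 5


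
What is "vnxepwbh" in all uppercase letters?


Input string: 'vnxepwbh'
Operation: convert each letter to uppercase
Mapping: 'v'->'V', 'n'->'N', 'x'->'X', 'e'->'E', 'p'->'P', 'w'->'W', 'b'->'B', 'h'->'H'
Result: VNXEPWBH


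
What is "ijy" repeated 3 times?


Input string: 'ijy'
Operation: repeat 3 times
Concatenation: 'ijy' + 'ijy' + 'ijy'
Result: ijyijyijy


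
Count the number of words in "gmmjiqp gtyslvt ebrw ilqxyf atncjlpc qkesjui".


Input string: 'gmmjiqp gtyslvt ebrw ilqxyf atncjlpc qkesjui'
Operation: split by spaces
Words found: 'gmmjiqp', 'gtyslvt', 'ebrw', 'ilqxyf', 'atncjlpc', 'qkesjui'
Word count: 6


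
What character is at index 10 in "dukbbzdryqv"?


Input string: 'dukbbzdryqv'
Operation: get character at index 10
Index mapping: s[0]='d', s[1]='u', s[2]='k', s[3]='b', s[4]='b', s[5]='z', s[6]='d', s[7]='r', s[8]='y', s[9]='q', s[10]='v'
Result: 'v'


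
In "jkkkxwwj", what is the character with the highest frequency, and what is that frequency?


Input: 'jkkkxwwj'
Operation: tally each character
Counts: 'j':2, 'k':3, 'w':2, 'x':1
Maximum: 'k' appears 3 times


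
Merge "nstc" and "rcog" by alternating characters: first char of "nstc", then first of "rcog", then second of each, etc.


String 1: 'nstc'
String 2: 'rcog'
Operation: alternate characters
Pairs: 'n'+'r', 's'+'c', 't'+'o', 'c'+'g'
Result: nrsctocg


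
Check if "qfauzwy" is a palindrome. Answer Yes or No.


Input string: 'qfauzwy'
Reversed: 'ywzuafq'
Compare pairs: s[0]='q' vs s[6]='y' (mismatch), s[1]='f' vs s[5]='w' (mismatch), s[2]='a' vs s[4]='z' (mismatch)
Palindrome: No


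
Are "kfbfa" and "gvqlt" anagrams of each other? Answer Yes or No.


String 1: 'kfbfa' -> sorted: 'abffk'
String 2: 'gvqlt' -> sorted: 'glqtv'
Compare sorted forms: 'abffk' != 'glqtv'
Anagram: No


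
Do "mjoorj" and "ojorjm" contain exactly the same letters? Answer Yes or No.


String 1: 'mjoorj' -> sorted: 'jjmoor'
String 2: 'ojorjm' -> sorted: 'jjmoor'
Compare sorted forms: 'jjmoor' == 'jjmoor'
Anagram: Yes


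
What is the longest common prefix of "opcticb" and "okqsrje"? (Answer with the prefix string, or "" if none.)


String 1: 'opcticb'
String 2: 'okqsrje'
Compare position by position:
pos 0: 'o' vs 'o' match
pos 1: 'p' vs 'k' differ -> stop
Longest common prefix: "o" (length 1)


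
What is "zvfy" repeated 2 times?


Input string: 'zvfy'
Operation: repeat 2 times
Concatenation: 'zvfy' + 'zvfy'
Result: zvfyzvfy


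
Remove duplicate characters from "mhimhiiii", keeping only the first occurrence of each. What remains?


Input: 'mhimhiiii'
Operation: keep first occurrence of each character
Scan: s[0]='m' new -> keep; s[1]='h' new -> keep; s[2]='i' new -> keep; s[3]='m' seen -> skip; s[4]='h' seen -> skip; s[5]='i' seen -> skip; s[6]='i' seen -> skip; s[7]='i' seen -> skip; s[8]='i' seen -> skip
Result: mhi


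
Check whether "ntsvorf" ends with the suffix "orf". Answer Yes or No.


Input string: 'ntsvorf'
Suffix to check: 'orf'
Last 3 characters of input: 'orf'
Match: True
Result: Yes


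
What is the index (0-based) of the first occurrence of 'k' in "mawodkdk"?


Input string: 'mawodkdk'
Target: 'k'
Scanning left to right: s[0]='m', s[1]='a', s[2]='w', s[3]='o', s[4]='d', s[5]='k'
First match at index: 5


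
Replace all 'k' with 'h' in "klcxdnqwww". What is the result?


Input string: 'klcxdnqwww'
Operation: replace 'k' with 'h'
Positions of 'k': 0
After replacement: hlcxdnqwww


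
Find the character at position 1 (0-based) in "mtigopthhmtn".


Input string: 'mtigopthhmtn'
Operation: get character at index 1
Index mapping: s[0]='m', s[1]='t'
Result: 't'


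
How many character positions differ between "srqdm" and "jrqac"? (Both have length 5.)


String 1: 'srqdm'
String 2: 'jrqac'
Compare each position: pos 0: 's'!='j', pos 1: 'r'=='r', pos 2: 'q'=='q', pos 3: 'd'!='a', pos 4: 'm'!='c'
Differing positions: 3
Hamming distance: 3


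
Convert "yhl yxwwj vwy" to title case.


Input string: 'yhl yxwwj vwy'
Operation: capitalize first letter of each word
Word transformations: 'yhl'->'Yhl', 'yxwwj'->'Yxwwj', 'vwy'->'Vwy'
Result: Yhl Yxwwj Vwy


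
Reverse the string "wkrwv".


Input string: 'wkrwv'
Operation: reverse character order
Original order: 'w' -> 'k' -> 'r' -> 'w' -> 'v'
Reversed order: 'v' -> 'w' -> 'r' -> 'k' -> 'w'
Result: vwrkw


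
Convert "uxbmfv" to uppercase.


Input string: 'uxbmfv'
Operation: convert each letter to uppercase
Mapping: 'u'->'U', 'x'->'X', 'b'->'B', 'm'->'M', 'f'->'F', 'v'->'V'
Result: UXBMFV


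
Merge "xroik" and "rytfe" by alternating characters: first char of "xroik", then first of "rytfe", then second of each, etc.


String 1: 'xroik'
String 2: 'rytfe'
Operation: alternate characters
Pairs: 'x'+'r', 'r'+'y', 'o'+'t', 'i'+'f', 'k'+'e'
Result: xrryotifke


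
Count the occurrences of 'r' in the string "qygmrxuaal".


Input string: 'qygmrxuaal'
Target character: 'r'
Scan each position: s[4]='r'
Matches found at indices: 4
Total: 1


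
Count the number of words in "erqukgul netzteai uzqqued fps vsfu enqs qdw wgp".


Input string: 'erqukgul netzteai uzqqued fps vsfu enqs qdw wgp'
Operation: split by spaces
Words found: 'erqukgul', 'netzteai', 'uzqqued', 'fps', 'vsfu', 'enqs', 'qdw', 'wgp'
Word count: 8


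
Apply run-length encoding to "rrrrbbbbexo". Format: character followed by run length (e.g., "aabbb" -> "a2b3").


Input: 'rrrrbbbbexo'
Operation: identify consecutive runs
Runs: 'rrrr' -> r4, 'bbbb' -> b4, 'e' -> e1, 'x' -> x1, 'o' -> o1
Encoded: r4b4e1x1o1


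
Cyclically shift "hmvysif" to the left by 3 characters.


Input: 'hmvysif', shift = 3
Operation: split at index 3 and swap parts
Front part s[0:3] = 'hmv'
Back part s[3:] = 'ysif'
Rotated = back + front = 'ysif' + 'hmv'
Result: ysifhmv


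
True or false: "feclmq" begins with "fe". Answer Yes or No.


Input string: 'feclmq'
Prefix to check: 'fe'
First 2 characters of input: 'fe'
Match: True
Result: Yes


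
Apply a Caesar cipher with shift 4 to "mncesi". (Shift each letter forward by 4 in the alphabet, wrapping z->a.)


Input: 'mncesi', shift = 4
Operation: for each letter, (position + 4) mod 26
Mapping: 'm'(12+4=16)->'q', 'n'(13+4=17)->'r', 'c'(2+4=6)->'g', 'e'(4+4=8)->'i', 's'(18+4=22)->'w', 'i'(8+4=12)->'m'
Result: qrgiwm


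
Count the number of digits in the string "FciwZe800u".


Input string: 'FciwZe800u'
Operation: count digit characters (0-9)
Scan: 'F', 'c', 'i', 'w', 'Z', 'e', '8'(digit), '0'(digit), '0'(digit), 'u'
Digits found: 3
Result: 3


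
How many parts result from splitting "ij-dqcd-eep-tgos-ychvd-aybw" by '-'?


Input string: 'ij-dqcd-eep-tgos-ychvd-aybw'
Delimiter: '-'
Split result: 'ij', 'dqcd', 'eep', 'tgos', 'ychvd', 'aybw'
Number of parts: 6


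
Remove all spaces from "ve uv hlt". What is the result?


Input string: 've uv hlt'
Operation: remove all spaces
Words: 've', 'uv', 'hlt'
Join without spaces: veuvhlt


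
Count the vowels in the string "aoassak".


Input string: 'aoassak'
Operation: count vowels (a, e, i, o, u)
Scan: s[0]='a' (vowel), s[1]='o' (vowel), s[2]='a' (vowel), s[3]='s', s[4]='s', s[5]='a' (vowel), s[6]='k'
Vowels found: 4
Result: 4


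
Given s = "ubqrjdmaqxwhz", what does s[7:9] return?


Input string: 'ubqrjdmaqxwhz'
Operation: slice [7:9]
Extract characters: s[7]='a', s[8]='q'
Result: aq


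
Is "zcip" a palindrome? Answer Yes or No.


Input string: 'zcip'
Reversed: 'picz'
Compare pairs: s[0]='z' vs s[3]='p' (mismatch), s[1]='c' vs s[2]='i' (mismatch)
Palindrome: No


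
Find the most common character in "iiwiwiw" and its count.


Input: 'iiwiwiw'
Operation: tally each character
Counts: 'i':4, 'w':3
Maximum: 'i' appears 4 times


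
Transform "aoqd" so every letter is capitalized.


Input string: 'aoqd'
Operation: convert each letter to uppercase
Mapping: 'a'->'A', 'o'->'O', 'q'->'Q', 'd'->'D'
Result: AOQD


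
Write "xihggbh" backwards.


Input string: 'xihggbh'
Operation: reverse character order
Original order: 'x' -> 'i' -> 'h' -> 'g' -> 'g' -> 'b' -> 'h'
Reversed order: 'h' -> 'b' -> 'g' -> 'g' -> 'h' -> 'i' -> 'x'
Result: hbgghix


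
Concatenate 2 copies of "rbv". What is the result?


Input string: 'rbv'
Operation: repeat 2 times
Concatenation: 'rbv' + 'rbv'
Result: rbvrbv
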